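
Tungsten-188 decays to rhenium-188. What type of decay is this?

ΔA = 188 − 188 = 0; ΔZ = 75 − 74 = +1.
A is unchanged and Z rises by 1 — a neutron has become a proton (β⁻ decay).

beta-minus decay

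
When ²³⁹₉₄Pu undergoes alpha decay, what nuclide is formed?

U-235

Alpha decay: mass number changes by -4, atomic number by -2.
A: 239 − 4 = 235; Z: 94 − 2 = 92.
Z = 92 is uranium, so the daughter is ²³⁵₉₂U.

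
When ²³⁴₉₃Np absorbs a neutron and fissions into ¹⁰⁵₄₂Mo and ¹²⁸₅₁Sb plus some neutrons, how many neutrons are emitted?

2

Conserve mass number: 235 = 105 + 128 + k, so k = 235 − 233 = 2.
Check atomic number: 93 = 42 + 51 + 0 = 93. ✓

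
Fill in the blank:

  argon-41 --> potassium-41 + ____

beta-minus particle

Conserve mass number: 41 = 41 + A, so A = 0.
Conserve atomic number: 18 = 19 + Z, so Z = -1.
A = 0 and Z = -1 is e⁻ — a beta-minus particle.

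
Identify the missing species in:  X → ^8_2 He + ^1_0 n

Conserve mass number: A = 8 + 1, so A = 9.
Conserve atomic number: Z = 2 + 0, so Z = 2.
Z = 2 is helium, so the species is ^9_2 He.

He-9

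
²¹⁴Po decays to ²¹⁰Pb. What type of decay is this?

ΔA = 210 − 214 = -4; ΔZ = 82 − 84 = -2.
A drops by 4 and Z drops by 2 — the signature of alpha emission.

alpha decay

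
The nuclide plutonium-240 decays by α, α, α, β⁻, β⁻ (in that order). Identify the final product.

Th-228

Start: (A, Z) = (240, 94).
After α: (236, 92).
After α: (232, 90).
After α: (228, 88).
After β⁻: (228, 89).
After β⁻: (228, 90).
Z = 90 is thorium.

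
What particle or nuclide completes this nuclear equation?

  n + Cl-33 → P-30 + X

alpha particle

Conserve mass number: 1 + 33 = 30 + A, so A = 4.
Conserve atomic number: 0 + 17 = 15 + Z, so Z = 2.
A = 4 and Z = 2 is He-4 — an alpha particle.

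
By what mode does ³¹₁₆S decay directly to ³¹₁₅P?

beta-plus decay or electron capture

ΔA = 31 − 31 = 0; ΔZ = 15 − 16 = -1.
A is unchanged and Z drops by 1 — a proton has become a neutron (β⁺ emission or electron capture).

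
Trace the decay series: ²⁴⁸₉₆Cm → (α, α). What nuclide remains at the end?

Start: (A, Z) = (248, 96).
After α: (244, 94).
After α: (240, 92).
Z = 92 is uranium.

U-240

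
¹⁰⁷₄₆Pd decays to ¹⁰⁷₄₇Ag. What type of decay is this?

beta-minus decay

ΔA = 107 − 107 = 0; ΔZ = 47 − 46 = +1.
A is unchanged and Z rises by 1 — a neutron has become a proton (β⁻ decay).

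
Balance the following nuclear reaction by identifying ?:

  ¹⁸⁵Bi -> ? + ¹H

Conserve mass number: 185 = A + 1, so A = 184.
Conserve atomic number: 83 = Z + 1, so Z = 82.
Z = 82 is lead, so the species is ¹⁸⁴Pb.

Pb-184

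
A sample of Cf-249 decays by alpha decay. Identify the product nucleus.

Alpha decay: mass number changes by -4, atomic number by -2.
A: 249 − 4 = 245; Z: 98 − 2 = 96.
Z = 96 is curium, so the daughter is Cm-245.

Cm-245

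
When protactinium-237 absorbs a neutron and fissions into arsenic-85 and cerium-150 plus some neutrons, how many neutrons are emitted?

3

Conserve mass number: 238 = 85 + 150 + k, so k = 238 − 235 = 3.
Check atomic number: 91 = 33 + 58 + 0 = 91. ✓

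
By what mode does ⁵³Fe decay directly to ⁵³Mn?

beta-plus decay or electron capture

ΔA = 53 − 53 = 0; ΔZ = 25 − 26 = -1.
A is unchanged and Z drops by 1 — a proton has become a neutron (β⁺ emission or electron capture).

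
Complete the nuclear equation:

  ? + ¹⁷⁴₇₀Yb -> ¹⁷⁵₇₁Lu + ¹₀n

Conserve mass number: A + 174 = 175 + 1, so A = 2.
Conserve atomic number: Z + 70 = 71 + 0, so Z = 1.
A = 2 and Z = 1 is ²₁H — a deuteron.

deuteron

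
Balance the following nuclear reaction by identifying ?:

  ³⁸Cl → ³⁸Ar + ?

beta-minus particle

Conserve mass number: 38 = 38 + A, so A = 0.
Conserve atomic number: 17 = 18 + Z, so Z = -1.
A = 0 and Z = -1 is e⁻ — a beta-minus particle.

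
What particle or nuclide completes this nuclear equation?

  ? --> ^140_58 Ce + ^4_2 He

Conserve mass number: A = 140 + 4, so A = 144.
Conserve atomic number: Z = 58 + 2, so Z = 60.
Z = 60 is neodymium, so the species is ^144_60 Nd.

Nd-144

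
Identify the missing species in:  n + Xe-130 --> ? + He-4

Te-127

Conserve mass number: 1 + 130 = A + 4, so A = 127.
Conserve atomic number: 0 + 54 = Z + 2, so Z = 52.
Z = 52 is tellurium, so the species is Te-127.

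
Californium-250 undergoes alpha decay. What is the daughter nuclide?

Alpha decay: mass number changes by -4, atomic number by -2.
A: 250 − 4 = 246; Z: 98 − 2 = 96.
Z = 96 is curium, so the daughter is curium-246.

Cm-246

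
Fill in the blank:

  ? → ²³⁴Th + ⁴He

Conserve mass number: A = 234 + 4, so A = 238.
Conserve atomic number: Z = 90 + 2, so Z = 92.
Z = 92 is uranium, so the species is ²³⁸U.

U-238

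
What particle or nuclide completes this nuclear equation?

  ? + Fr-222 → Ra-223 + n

Conserve mass number: A + 222 = 223 + 1, so A = 2.
Conserve atomic number: Z + 87 = 88 + 0, so Z = 1.
A = 2 and Z = 1 is H-2 — a deuteron.

deuteron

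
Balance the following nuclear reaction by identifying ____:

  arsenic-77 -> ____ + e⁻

Se-77

Conserve mass number: 77 = A + 0, so A = 77.
Conserve atomic number: 33 = Z − 1, so Z = 34.
Z = 34 is selenium, so the species is selenium-77.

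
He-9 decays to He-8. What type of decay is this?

neutron emission

ΔA = 8 − 9 = -1; ΔZ = 2 − 2 = +0.
A drops by 1 with Z unchanged — a neutron was emitted.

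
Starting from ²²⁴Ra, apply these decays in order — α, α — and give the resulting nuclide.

Start: (A, Z) = (224, 88).
After α: (220, 86).
After α: (216, 84).
Z = 84 is polonium.

Po-216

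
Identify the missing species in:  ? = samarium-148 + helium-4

Conserve mass number: A = 148 + 4, so A = 152.
Conserve atomic number: Z = 62 + 2, so Z = 64.
Z = 64 is gadolinium, so the species is gadolinium-152.

Gd-152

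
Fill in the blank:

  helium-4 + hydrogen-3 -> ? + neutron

Conserve mass number: 4 + 3 = A + 1, so A = 6.
Conserve atomic number: 2 + 1 = Z + 0, so Z = 3.
Z = 3 is lithium, so the species is lithium-6.

Li-6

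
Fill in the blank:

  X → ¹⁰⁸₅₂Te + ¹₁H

Conserve mass number: A = 108 + 1, so A = 109.
Conserve atomic number: Z = 52 + 1, so Z = 53.
Z = 53 is iodine, so the species is ¹⁰⁹₅₃I.

I-109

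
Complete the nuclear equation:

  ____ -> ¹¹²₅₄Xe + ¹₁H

Cs-113

Conserve mass number: A = 112 + 1, so A = 113.
Conserve atomic number: Z = 54 + 1, so Z = 55.
Z = 55 is caesium, so the species is ¹¹³₅₅Cs.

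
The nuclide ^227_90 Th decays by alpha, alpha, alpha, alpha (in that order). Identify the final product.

Start: (A, Z) = (227, 90).
After α: (223, 88).
After α: (219, 86).
After α: (215, 84).
After α: (211, 82).
Z = 82 is lead.

Pb-211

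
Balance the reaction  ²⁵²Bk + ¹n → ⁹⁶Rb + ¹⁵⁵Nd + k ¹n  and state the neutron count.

Conserve mass number: 253 = 96 + 155 + k, so k = 253 − 251 = 2.
Check atomic number: 97 = 37 + 60 + 0 = 97. ✓

2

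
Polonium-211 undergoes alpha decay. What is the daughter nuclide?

Alpha decay: mass number changes by -4, atomic number by -2.
A: 211 − 4 = 207; Z: 84 − 2 = 82.
Z = 82 is lead, so the daughter is lead-207.

Pb-207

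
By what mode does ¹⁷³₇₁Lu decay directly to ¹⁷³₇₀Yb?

ΔA = 173 − 173 = 0; ΔZ = 70 − 71 = -1.
A is unchanged and Z drops by 1 — a proton has become a neutron (β⁺ emission or electron capture).

beta-plus decay or electron capture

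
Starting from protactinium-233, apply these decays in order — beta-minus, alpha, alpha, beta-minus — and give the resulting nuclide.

Ac-225

Start: (A, Z) = (233, 91).
After β⁻: (233, 92).
After α: (229, 90).
After α: (225, 88).
After β⁻: (225, 89).
Z = 89 is actinium.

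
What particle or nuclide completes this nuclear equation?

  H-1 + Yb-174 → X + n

Conserve mass number: 1 + 174 = A + 1, so A = 174.
Conserve atomic number: 1 + 70 = Z + 0, so Z = 71.
Z = 71 is lutetium, so the species is Lu-174.

Lu-174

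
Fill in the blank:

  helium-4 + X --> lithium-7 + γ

triton

Conserve mass number: 4 + A = 7 + 0, so A = 3.
Conserve atomic number: 2 + Z = 3 + 0, so Z = 1.
A = 3 and Z = 1 is hydrogen-3 — a triton.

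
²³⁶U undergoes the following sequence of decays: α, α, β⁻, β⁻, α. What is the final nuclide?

Start: (A, Z) = (236, 92).
After α: (232, 90).
After α: (228, 88).
After β⁻: (228, 89).
After β⁻: (228, 90).
After α: (224, 88).
Z = 88 is radium.

Ra-224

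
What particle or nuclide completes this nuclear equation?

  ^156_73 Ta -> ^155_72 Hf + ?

proton

Conserve mass number: 156 = 155 + A, so A = 1.
Conserve atomic number: 73 = 72 + Z, so Z = 1.
A = 1 and Z = 1 is ^1_1 H — a proton.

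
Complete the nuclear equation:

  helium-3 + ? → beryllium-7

alpha particle

Conserve mass number: 3 + A = 7, so A = 4.
Conserve atomic number: 2 + Z = 4, so Z = 2.
A = 4 and Z = 2 is helium-4 — an alpha particle.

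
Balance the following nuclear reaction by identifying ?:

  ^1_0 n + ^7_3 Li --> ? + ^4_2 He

H-4

Conserve mass number: 1 + 7 = A + 4, so A = 4.
Conserve atomic number: 0 + 3 = Z + 2, so Z = 1.
Z = 1 is hydrogen, so the species is ^4_1 H.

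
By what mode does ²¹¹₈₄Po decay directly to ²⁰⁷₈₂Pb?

alpha decay

ΔA = 207 − 211 = -4; ΔZ = 82 − 84 = -2.
A drops by 4 and Z drops by 2 — the signature of alpha emission.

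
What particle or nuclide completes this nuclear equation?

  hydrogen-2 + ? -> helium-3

Conserve mass number: 2 + A = 3, so A = 1.
Conserve atomic number: 1 + Z = 2, so Z = 1.
A = 1 and Z = 1 is hydrogen-1 — a proton.

proton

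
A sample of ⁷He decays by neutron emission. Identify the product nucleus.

Neutron emission: mass number changes by -1, atomic number by +0.
A: 7 − 1 = 6; Z: 2 = 2.
Z = 2 is helium, so the daughter is ⁶He.

He-6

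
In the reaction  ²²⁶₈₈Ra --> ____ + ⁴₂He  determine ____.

Conserve mass number: 226 = A + 4, so A = 222.
Conserve atomic number: 88 = Z + 2, so Z = 86.
Z = 86 is radon, so the species is ²²²₈₆Rn.

Rn-222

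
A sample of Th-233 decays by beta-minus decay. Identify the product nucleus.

Pa-233

Beta-minus decay: mass number changes by +0, atomic number by +1.
A: 233 = 233; Z: 90 + 1 = 91.
Z = 91 is protactinium, so the daughter is Pa-233.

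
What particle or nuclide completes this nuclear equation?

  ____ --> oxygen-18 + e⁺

Conserve mass number: A = 18 + 0, so A = 18.
Conserve atomic number: Z = 8 + 1, so Z = 9.
Z = 9 is fluorine, so the species is fluorine-18.

F-18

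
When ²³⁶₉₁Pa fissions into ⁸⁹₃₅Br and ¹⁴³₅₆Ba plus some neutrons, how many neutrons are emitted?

Conserve mass number: 236 = 89 + 143 + k, so k = 236 − 232 = 4.
Check atomic number: 91 = 35 + 56 + 0 = 91. ✓

4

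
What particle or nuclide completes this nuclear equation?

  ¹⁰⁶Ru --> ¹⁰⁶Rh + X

Conserve mass number: 106 = 106 + A, so A = 0.
Conserve atomic number: 44 = 45 + Z, so Z = -1.
A = 0 and Z = -1 is e⁻ — a beta-minus particle.

beta-minus particle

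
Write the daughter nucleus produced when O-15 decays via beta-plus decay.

Beta-plus decay: mass number changes by +0, atomic number by -1.
A: 15 = 15; Z: 8 − 1 = 7.
Z = 7 is nitrogen, so the daughter is N-15.

N-15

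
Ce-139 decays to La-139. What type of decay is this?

beta-plus decay or electron capture

ΔA = 139 − 139 = 0; ΔZ = 57 − 58 = -1.
A is unchanged and Z drops by 1 — a proton has become a neutron (β⁺ emission or electron capture).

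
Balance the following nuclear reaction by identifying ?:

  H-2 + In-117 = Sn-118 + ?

Conserve mass number: 2 + 117 = 118 + A, so A = 1.
Conserve atomic number: 1 + 49 = 50 + Z, so Z = 0.
A = 1 and Z = 0 is n — a neutron.

neutron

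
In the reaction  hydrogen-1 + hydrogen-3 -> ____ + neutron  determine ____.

Conserve mass number: 1 + 3 = A + 1, so A = 3.
Conserve atomic number: 1 + 1 = Z + 0, so Z = 2.
Z = 2 is helium, so the species is helium-3.

He-3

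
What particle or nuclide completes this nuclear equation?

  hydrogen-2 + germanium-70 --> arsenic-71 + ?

neutron

Conserve mass number: 2 + 70 = 71 + A, so A = 1.
Conserve atomic number: 1 + 32 = 33 + Z, so Z = 0.
A = 1 and Z = 0 is neutron — a neutron.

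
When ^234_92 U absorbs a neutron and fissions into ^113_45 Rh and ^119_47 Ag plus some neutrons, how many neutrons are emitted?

3

Conserve mass number: 235 = 113 + 119 + k, so k = 235 − 232 = 3.
Check atomic number: 92 = 45 + 47 + 0 = 92. ✓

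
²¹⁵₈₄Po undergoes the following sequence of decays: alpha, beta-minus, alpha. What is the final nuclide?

Tl-207

Start: (A, Z) = (215, 84).
After α: (211, 82).
After β⁻: (211, 83).
After α: (207, 81).
Z = 81 is thallium.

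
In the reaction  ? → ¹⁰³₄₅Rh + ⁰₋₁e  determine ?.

Conserve mass number: A = 103 + 0, so A = 103.
Conserve atomic number: Z = 45 − 1, so Z = 44.
Z = 44 is ruthenium, so the species is ¹⁰³₄₄Ru.

Ru-103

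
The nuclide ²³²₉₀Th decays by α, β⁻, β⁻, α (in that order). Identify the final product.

Ra-224

Start: (A, Z) = (232, 90).
After α: (228, 88).
After β⁻: (228, 89).
After β⁻: (228, 90).
After α: (224, 88).
Z = 88 is radium.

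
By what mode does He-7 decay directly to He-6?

neutron emission

ΔA = 6 − 7 = -1; ΔZ = 2 − 2 = +0.
A drops by 1 with Z unchanged — a neutron was emitted.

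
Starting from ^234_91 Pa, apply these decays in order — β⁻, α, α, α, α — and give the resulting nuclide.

Po-218

Start: (A, Z) = (234, 91).
After β⁻: (234, 92).
After α: (230, 90).
After α: (226, 88).
After α: (222, 86).
After α: (218, 84).
Z = 84 is polonium.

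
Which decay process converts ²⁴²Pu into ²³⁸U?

ΔA = 238 − 242 = -4; ΔZ = 92 − 94 = -2.
A drops by 4 and Z drops by 2 — the signature of alpha emission.

alpha decay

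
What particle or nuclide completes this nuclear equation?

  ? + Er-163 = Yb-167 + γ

alpha particle

Conserve mass number: A + 163 = 167 + 0, so A = 4.
Conserve atomic number: Z + 68 = 70 + 0, so Z = 2.
A = 4 and Z = 2 is He-4 — an alpha particle.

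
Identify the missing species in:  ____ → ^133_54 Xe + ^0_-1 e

Conserve mass number: A = 133 + 0, so A = 133.
Conserve atomic number: Z = 54 − 1, so Z = 53.
Z = 53 is iodine, so the species is ^133_53 I.

I-133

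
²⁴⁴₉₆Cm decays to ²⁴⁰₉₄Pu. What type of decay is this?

ΔA = 240 − 244 = -4; ΔZ = 94 − 96 = -2.
A drops by 4 and Z drops by 2 — the signature of alpha emission.

alpha decay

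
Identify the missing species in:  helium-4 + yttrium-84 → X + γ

Nb-88

Conserve mass number: 4 + 84 = A + 0, so A = 88.
Conserve atomic number: 2 + 39 = Z + 0, so Z = 41.
Z = 41 is niobium, so the species is niobium-88.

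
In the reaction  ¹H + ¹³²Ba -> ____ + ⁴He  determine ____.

Conserve mass number: 1 + 132 = A + 4, so A = 129.
Conserve atomic number: 1 + 56 = Z + 2, so Z = 55.
Z = 55 is caesium, so the species is ¹²⁹Cs.

Cs-129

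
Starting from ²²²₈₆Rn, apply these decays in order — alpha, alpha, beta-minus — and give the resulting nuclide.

Start: (A, Z) = (222, 86).
After α: (218, 84).
After α: (214, 82).
After β⁻: (214, 83).
Z = 83 is bismuth.

Bi-214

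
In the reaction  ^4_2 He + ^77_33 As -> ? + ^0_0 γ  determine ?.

Conserve mass number: 4 + 77 = A + 0, so A = 81.
Conserve atomic number: 2 + 33 = Z + 0, so Z = 35.
Z = 35 is bromine, so the species is ^81_35 Br.

Br-81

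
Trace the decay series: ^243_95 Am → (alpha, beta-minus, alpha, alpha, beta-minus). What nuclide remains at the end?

Start: (A, Z) = (243, 95).
After α: (239, 93).
After β⁻: (239, 94).
After α: (235, 92).
After α: (231, 90).
After β⁻: (231, 91).
Z = 91 is protactinium.

Pa-231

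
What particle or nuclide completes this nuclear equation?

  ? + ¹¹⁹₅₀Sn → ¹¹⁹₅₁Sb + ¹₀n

proton

Conserve mass number: A + 119 = 119 + 1, so A = 1.
Conserve atomic number: Z + 50 = 51 + 0, so Z = 1.
A = 1 and Z = 1 is ¹₁H — a proton.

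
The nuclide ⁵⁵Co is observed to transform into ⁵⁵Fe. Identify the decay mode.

beta-plus decay or electron capture

ΔA = 55 − 55 = 0; ΔZ = 26 − 27 = -1.
A is unchanged and Z drops by 1 — a proton has become a neutron (β⁺ emission or electron capture).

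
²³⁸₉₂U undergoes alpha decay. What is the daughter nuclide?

Th-234

Alpha decay: mass number changes by -4, atomic number by -2.
A: 238 − 4 = 234; Z: 92 − 2 = 90.
Z = 90 is thorium, so the daughter is ²³⁴₉₀Th.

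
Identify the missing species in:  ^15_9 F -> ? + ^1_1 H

O-14

Conserve mass number: 15 = A + 1, so A = 14.
Conserve atomic number: 9 = Z + 1, so Z = 8.
Z = 8 is oxygen, so the species is ^14_8 O.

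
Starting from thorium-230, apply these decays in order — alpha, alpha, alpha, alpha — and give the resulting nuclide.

Pb-214

Start: (A, Z) = (230, 90).
After α: (226, 88).
After α: (222, 86).
After α: (218, 84).
After α: (214, 82).
Z = 82 is lead.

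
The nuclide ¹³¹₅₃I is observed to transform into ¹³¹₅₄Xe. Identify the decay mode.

beta-minus decay

ΔA = 131 − 131 = 0; ΔZ = 54 − 53 = +1.
A is unchanged and Z rises by 1 — a neutron has become a proton (β⁻ decay).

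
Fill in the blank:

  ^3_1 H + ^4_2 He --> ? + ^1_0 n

Li-6

Conserve mass number: 3 + 4 = A + 1, so A = 6.
Conserve atomic number: 1 + 2 = Z + 0, so Z = 3.
Z = 3 is lithium, so the species is ^6_3 Li.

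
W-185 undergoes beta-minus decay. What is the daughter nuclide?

Beta-minus decay: mass number changes by +0, atomic number by +1.
A: 185 = 185; Z: 74 + 1 = 75.
Z = 75 is rhenium, so the daughter is Re-185.

Re-185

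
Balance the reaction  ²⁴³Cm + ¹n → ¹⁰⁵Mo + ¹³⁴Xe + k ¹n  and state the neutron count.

5

Conserve mass number: 244 = 105 + 134 + k, so k = 244 − 239 = 5.
Check atomic number: 96 = 42 + 54 + 0 = 96. ✓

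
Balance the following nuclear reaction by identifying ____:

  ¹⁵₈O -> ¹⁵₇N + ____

positron

Conserve mass number: 15 = 15 + A, so A = 0.
Conserve atomic number: 8 = 7 + Z, so Z = 1.
A = 0 and Z = 1 is ⁰₁e — a positron.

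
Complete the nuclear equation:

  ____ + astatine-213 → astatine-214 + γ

Conserve mass number: A + 213 = 214 + 0, so A = 1.
Conserve atomic number: Z + 85 = 85 + 0, so Z = 0.
A = 1 and Z = 0 is neutron — a neutron.

neutron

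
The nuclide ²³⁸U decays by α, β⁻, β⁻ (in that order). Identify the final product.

U-234

Start: (A, Z) = (238, 92).
After α: (234, 90).
After β⁻: (234, 91).
After β⁻: (234, 92).
Z = 92 is uranium.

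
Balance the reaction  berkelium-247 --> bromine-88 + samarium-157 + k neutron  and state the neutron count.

2

Conserve mass number: 247 = 88 + 157 + k, so k = 247 − 245 = 2.
Check atomic number: 97 = 35 + 62 + 0 = 97. ✓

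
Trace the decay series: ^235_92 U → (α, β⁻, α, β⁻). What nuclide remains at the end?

Start: (A, Z) = (235, 92).
After α: (231, 90).
After β⁻: (231, 91).
After α: (227, 89).
After β⁻: (227, 90).
Z = 90 is thorium.

Th-227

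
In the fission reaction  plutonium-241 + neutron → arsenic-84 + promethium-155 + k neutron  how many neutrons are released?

Conserve mass number: 242 = 84 + 155 + k, so k = 242 − 239 = 3.
Check atomic number: 94 = 33 + 61 + 0 = 94. ✓

3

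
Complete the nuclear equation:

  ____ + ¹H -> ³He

Conserve mass number: A + 1 = 3, so A = 2.
Conserve atomic number: Z + 1 = 2, so Z = 1.
A = 2 and Z = 1 is ²H — a deuteron.

deuteron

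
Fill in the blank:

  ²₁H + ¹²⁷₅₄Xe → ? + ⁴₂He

Conserve mass number: 2 + 127 = A + 4, so A = 125.
Conserve atomic number: 1 + 54 = Z + 2, so Z = 53.
Z = 53 is iodine, so the species is ¹²⁵₅₃I.

I-125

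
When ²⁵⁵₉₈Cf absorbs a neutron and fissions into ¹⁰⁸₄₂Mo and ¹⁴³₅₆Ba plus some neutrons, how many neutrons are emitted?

5

Conserve mass number: 256 = 108 + 143 + k, so k = 256 − 251 = 5.
Check atomic number: 98 = 42 + 56 + 0 = 98. ✓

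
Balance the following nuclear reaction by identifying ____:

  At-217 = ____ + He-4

Conserve mass number: 217 = A + 4, so A = 213.
Conserve atomic number: 85 = Z + 2, so Z = 83.
Z = 83 is bismuth, so the species is Bi-213.

Bi-213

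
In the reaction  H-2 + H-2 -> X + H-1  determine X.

Conserve mass number: 2 + 2 = A + 1, so A = 3.
Conserve atomic number: 1 + 1 = Z + 1, so Z = 1.
A = 3 and Z = 1 is H-3 — a triton.

H-3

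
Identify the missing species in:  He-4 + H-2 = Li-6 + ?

gamma ray

Conserve mass number: 4 + 2 = 6 + A, so A = 0.
Conserve atomic number: 2 + 1 = 3 + Z, so Z = 0.
A = 0 and Z = 0 is γ — a gamma ray.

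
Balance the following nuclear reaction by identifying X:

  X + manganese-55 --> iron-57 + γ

deuteron

Conserve mass number: A + 55 = 57 + 0, so A = 2.
Conserve atomic number: Z + 25 = 26 + 0, so Z = 1.
A = 2 and Z = 1 is hydrogen-2 — a deuteron.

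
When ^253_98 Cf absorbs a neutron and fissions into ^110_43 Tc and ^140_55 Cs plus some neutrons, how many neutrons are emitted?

Conserve mass number: 254 = 110 + 140 + k, so k = 254 − 250 = 4.
Check atomic number: 98 = 43 + 55 + 0 = 98. ✓

4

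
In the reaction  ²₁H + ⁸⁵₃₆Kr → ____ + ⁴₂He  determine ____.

Br-83

Conserve mass number: 2 + 85 = A + 4, so A = 83.
Conserve atomic number: 1 + 36 = Z + 2, so Z = 35.
Z = 35 is bromine, so the species is ⁸³₃₅Br.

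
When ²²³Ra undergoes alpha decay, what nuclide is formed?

Rn-219

Alpha decay: mass number changes by -4, atomic number by -2.
A: 223 − 4 = 219; Z: 88 − 2 = 86.
Z = 86 is radon, so the daughter is ²¹⁹Rn.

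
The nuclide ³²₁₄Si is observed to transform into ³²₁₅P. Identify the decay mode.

ΔA = 32 − 32 = 0; ΔZ = 15 − 14 = +1.
A is unchanged and Z rises by 1 — a neutron has become a proton (β⁻ decay).

beta-minus decay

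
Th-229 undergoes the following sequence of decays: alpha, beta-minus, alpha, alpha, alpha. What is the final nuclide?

Start: (A, Z) = (229, 90).
After α: (225, 88).
After β⁻: (225, 89).
After α: (221, 87).
After α: (217, 85).
After α: (213, 83).
Z = 83 is bismuth.

Bi-213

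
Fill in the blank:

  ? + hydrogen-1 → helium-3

Conserve mass number: A + 1 = 3, so A = 2.
Conserve atomic number: Z + 1 = 2, so Z = 1.
A = 2 and Z = 1 is hydrogen-2 — a deuteron.

deuteron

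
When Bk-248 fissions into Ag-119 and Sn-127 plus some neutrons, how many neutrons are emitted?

Conserve mass number: 248 = 119 + 127 + k, so k = 248 − 246 = 2.
Check atomic number: 97 = 47 + 50 + 0 = 97. ✓

2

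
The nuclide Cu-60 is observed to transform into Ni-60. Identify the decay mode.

ΔA = 60 − 60 = 0; ΔZ = 28 − 29 = -1.
A is unchanged and Z drops by 1 — a proton has become a neutron (β⁺ emission or electron capture).

beta-plus decay or electron capture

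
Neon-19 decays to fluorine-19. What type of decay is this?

beta-plus decay or electron capture

ΔA = 19 − 19 = 0; ΔZ = 9 − 10 = -1.
A is unchanged and Z drops by 1 — a proton has become a neutron (β⁺ emission or electron capture).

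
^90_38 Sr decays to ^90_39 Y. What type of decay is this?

ΔA = 90 − 90 = 0; ΔZ = 39 − 38 = +1.
A is unchanged and Z rises by 1 — a neutron has become a proton (β⁻ decay).

beta-minus decay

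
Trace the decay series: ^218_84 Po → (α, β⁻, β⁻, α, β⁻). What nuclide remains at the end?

Start: (A, Z) = (218, 84).
After α: (214, 82).
After β⁻: (214, 83).
After β⁻: (214, 84).
After α: (210, 82).
After β⁻: (210, 83).
Z = 83 is bismuth.

Bi-210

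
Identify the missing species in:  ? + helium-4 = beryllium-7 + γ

He-3

Conserve mass number: A + 4 = 7 + 0, so A = 3.
Conserve atomic number: Z + 2 = 4 + 0, so Z = 2.
Z = 2 is helium, so the species is helium-3.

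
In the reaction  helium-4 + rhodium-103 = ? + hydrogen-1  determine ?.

Pd-106

Conserve mass number: 4 + 103 = A + 1, so A = 106.
Conserve atomic number: 2 + 45 = Z + 1, so Z = 46.
Z = 46 is palladium, so the species is palladium-106.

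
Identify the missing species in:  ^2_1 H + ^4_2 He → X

Conserve mass number: 2 + 4 = A, so A = 6.
Conserve atomic number: 1 + 2 = Z, so Z = 3.
Z = 3 is lithium, so the species is ^6_3 Li.

Li-6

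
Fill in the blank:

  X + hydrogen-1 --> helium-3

deuteron

Conserve mass number: A + 1 = 3, so A = 2.
Conserve atomic number: Z + 1 = 2, so Z = 1.
A = 2 and Z = 1 is hydrogen-2 — a deuteron.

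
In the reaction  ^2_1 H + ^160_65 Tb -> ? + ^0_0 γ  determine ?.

Dy-162

Conserve mass number: 2 + 160 = A + 0, so A = 162.
Conserve atomic number: 1 + 65 = Z + 0, so Z = 66.
Z = 66 is dysprosium, so the species is ^162_66 Dy.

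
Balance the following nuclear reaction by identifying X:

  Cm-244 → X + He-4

Pu-240

Conserve mass number: 244 = A + 4, so A = 240.
Conserve atomic number: 96 = Z + 2, so Z = 94.
Z = 94 is plutonium, so the species is Pu-240.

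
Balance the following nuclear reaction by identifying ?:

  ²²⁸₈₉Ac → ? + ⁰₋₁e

Conserve mass number: 228 = A + 0, so A = 228.
Conserve atomic number: 89 = Z − 1, so Z = 90.
Z = 90 is thorium, so the species is ²²⁸₉₀Th.

Th-228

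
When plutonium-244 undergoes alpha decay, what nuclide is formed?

Alpha decay: mass number changes by -4, atomic number by -2.
A: 244 − 4 = 240; Z: 94 − 2 = 92.
Z = 92 is uranium, so the daughter is uranium-240.

U-240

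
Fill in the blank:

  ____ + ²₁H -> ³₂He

Conserve mass number: A + 2 = 3, so A = 1.
Conserve atomic number: Z + 1 = 2, so Z = 1.
A = 1 and Z = 1 is ¹₁H — a proton.

proton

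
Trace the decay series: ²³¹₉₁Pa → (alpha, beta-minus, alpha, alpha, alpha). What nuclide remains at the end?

Po-215

Start: (A, Z) = (231, 91).
After α: (227, 89).
After β⁻: (227, 90).
After α: (223, 88).
After α: (219, 86).
After α: (215, 84).
Z = 84 is polonium.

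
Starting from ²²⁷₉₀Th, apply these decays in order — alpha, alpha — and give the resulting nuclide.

Start: (A, Z) = (227, 90).
After α: (223, 88).
After α: (219, 86).
Z = 86 is radon.

Rn-219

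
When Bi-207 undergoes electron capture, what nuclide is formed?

Pb-207

Electron capture: mass number changes by +0, atomic number by -1.
A: 207 = 207; Z: 83 − 1 = 82.
Z = 82 is lead, so the daughter is Pb-207.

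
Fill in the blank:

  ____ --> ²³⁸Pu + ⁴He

Cm-242

Conserve mass number: A = 238 + 4, so A = 242.
Conserve atomic number: Z = 94 + 2, so Z = 96.
Z = 96 is curium, so the species is ²⁴²Cm.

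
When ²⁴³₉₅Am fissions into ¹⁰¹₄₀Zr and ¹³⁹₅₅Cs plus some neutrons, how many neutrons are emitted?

Conserve mass number: 243 = 101 + 139 + k, so k = 243 − 240 = 3.
Check atomic number: 95 = 40 + 55 + 0 = 95. ✓

3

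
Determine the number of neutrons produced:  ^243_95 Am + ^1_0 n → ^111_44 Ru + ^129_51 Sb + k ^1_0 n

4

Conserve mass number: 244 = 111 + 129 + k, so k = 244 − 240 = 4.
Check atomic number: 95 = 44 + 51 + 0 = 95. ✓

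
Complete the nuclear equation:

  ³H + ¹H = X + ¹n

Conserve mass number: 3 + 1 = A + 1, so A = 3.
Conserve atomic number: 1 + 1 = Z + 0, so Z = 2.
Z = 2 is helium, so the species is ³He.

He-3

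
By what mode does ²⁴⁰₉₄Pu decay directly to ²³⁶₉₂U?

alpha decay

ΔA = 236 − 240 = -4; ΔZ = 92 − 94 = -2.
A drops by 4 and Z drops by 2 — the signature of alpha emission.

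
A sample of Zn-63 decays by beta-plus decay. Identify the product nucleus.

Beta-plus decay: mass number changes by +0, atomic number by -1.
A: 63 = 63; Z: 30 − 1 = 29.
Z = 29 is copper, so the daughter is Cu-63.

Cu-63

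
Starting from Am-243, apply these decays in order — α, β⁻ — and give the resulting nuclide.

Pu-239

Start: (A, Z) = (243, 95).
After α: (239, 93).
After β⁻: (239, 94).
Z = 94 is plutonium.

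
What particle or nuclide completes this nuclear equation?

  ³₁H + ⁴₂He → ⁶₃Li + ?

neutron

Conserve mass number: 3 + 4 = 6 + A, so A = 1.
Conserve atomic number: 1 + 2 = 3 + Z, so Z = 0.
A = 1 and Z = 0 is ¹₀n — a neutron.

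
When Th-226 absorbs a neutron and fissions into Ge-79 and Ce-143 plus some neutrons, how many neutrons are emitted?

Conserve mass number: 227 = 79 + 143 + k, so k = 227 − 222 = 5.
Check atomic number: 90 = 32 + 58 + 0 = 90. ✓

5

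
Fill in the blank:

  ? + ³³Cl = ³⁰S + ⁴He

proton

Conserve mass number: A + 33 = 30 + 4, so A = 1.
Conserve atomic number: Z + 17 = 16 + 2, so Z = 1.
A = 1 and Z = 1 is ¹H — a proton.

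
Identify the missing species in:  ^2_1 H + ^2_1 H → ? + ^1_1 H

H-3

Conserve mass number: 2 + 2 = A + 1, so A = 3.
Conserve atomic number: 1 + 1 = Z + 1, so Z = 1.
A = 3 and Z = 1 is ^3_1 H — a triton.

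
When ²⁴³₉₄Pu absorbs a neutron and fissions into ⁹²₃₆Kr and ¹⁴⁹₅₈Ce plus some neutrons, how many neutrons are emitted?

3

Conserve mass number: 244 = 92 + 149 + k, so k = 244 − 241 = 3.
Check atomic number: 94 = 36 + 58 + 0 = 94. ✓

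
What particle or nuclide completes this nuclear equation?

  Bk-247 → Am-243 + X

Conserve mass number: 247 = 243 + A, so A = 4.
Conserve atomic number: 97 = 95 + Z, so Z = 2.
A = 4 and Z = 2 is He-4 — an alpha particle.

alpha particle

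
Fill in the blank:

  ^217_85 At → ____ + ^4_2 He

Bi-213

Conserve mass number: 217 = A + 4, so A = 213.
Conserve atomic number: 85 = Z + 2, so Z = 83.
Z = 83 is bismuth, so the species is ^213_83 Bi.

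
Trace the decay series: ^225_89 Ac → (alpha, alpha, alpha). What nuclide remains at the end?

Start: (A, Z) = (225, 89).
After α: (221, 87).
After α: (217, 85).
After α: (213, 83).
Z = 83 is bismuth.

Bi-213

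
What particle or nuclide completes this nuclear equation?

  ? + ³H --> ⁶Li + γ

He-3

Conserve mass number: A + 3 = 6 + 0, so A = 3.
Conserve atomic number: Z + 1 = 3 + 0, so Z = 2.
Z = 2 is helium, so the species is ³He.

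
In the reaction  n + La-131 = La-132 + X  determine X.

gamma ray

Conserve mass number: 1 + 131 = 132 + A, so A = 0.
Conserve atomic number: 0 + 57 = 57 + Z, so Z = 0.
A = 0 and Z = 0 is γ — a gamma ray.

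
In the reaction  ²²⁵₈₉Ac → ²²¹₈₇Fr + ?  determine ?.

alpha particle

Conserve mass number: 225 = 221 + A, so A = 4.
Conserve atomic number: 89 = 87 + Z, so Z = 2.
A = 4 and Z = 2 is ⁴₂He — an alpha particle.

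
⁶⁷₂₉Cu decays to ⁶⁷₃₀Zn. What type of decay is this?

beta-minus decay

ΔA = 67 − 67 = 0; ΔZ = 30 − 29 = +1.
A is unchanged and Z rises by 1 — a neutron has become a proton (β⁻ decay).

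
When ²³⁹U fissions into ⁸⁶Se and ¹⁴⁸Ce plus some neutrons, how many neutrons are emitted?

Conserve mass number: 239 = 86 + 148 + k, so k = 239 − 234 = 5.
Check atomic number: 92 = 34 + 58 + 0 = 92. ✓

5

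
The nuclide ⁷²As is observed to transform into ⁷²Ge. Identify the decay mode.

beta-plus decay or electron capture

ΔA = 72 − 72 = 0; ΔZ = 32 − 33 = -1.
A is unchanged and Z drops by 1 — a proton has become a neutron (β⁺ emission or electron capture).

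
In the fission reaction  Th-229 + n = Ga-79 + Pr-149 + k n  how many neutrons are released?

Conserve mass number: 230 = 79 + 149 + k, so k = 230 − 228 = 2.
Check atomic number: 90 = 31 + 59 + 0 = 90. ✓

2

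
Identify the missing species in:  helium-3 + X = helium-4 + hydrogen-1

Conserve mass number: 3 + A = 4 + 1, so A = 2.
Conserve atomic number: 2 + Z = 2 + 1, so Z = 1.
A = 2 and Z = 1 is hydrogen-2 — a deuteron.

deuteron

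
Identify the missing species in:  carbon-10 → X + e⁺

B-10

Conserve mass number: 10 = A + 0, so A = 10.
Conserve atomic number: 6 = Z + 1, so Z = 5.
Z = 5 is boron, so the species is boron-10.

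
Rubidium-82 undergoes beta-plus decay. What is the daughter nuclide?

Beta-plus decay: mass number changes by +0, atomic number by -1.
A: 82 = 82; Z: 37 − 1 = 36.
Z = 36 is krypton, so the daughter is krypton-82.

Kr-82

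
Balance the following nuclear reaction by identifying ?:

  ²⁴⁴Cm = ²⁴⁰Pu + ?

Conserve mass number: 244 = 240 + A, so A = 4.
Conserve atomic number: 96 = 94 + Z, so Z = 2.
A = 4 and Z = 2 is ⁴He — an alpha particle.

alpha particle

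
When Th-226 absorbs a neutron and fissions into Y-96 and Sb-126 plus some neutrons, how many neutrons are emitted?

5

Conserve mass number: 227 = 96 + 126 + k, so k = 227 − 222 = 5.
Check atomic number: 90 = 39 + 51 + 0 = 90. ✓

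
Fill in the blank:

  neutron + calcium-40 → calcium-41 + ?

Conserve mass number: 1 + 40 = 41 + A, so A = 0.
Conserve atomic number: 0 + 20 = 20 + Z, so Z = 0.
A = 0 and Z = 0 is γ — a gamma ray.

gamma ray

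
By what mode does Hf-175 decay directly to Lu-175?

beta-plus decay or electron capture

ΔA = 175 − 175 = 0; ΔZ = 71 − 72 = -1.
A is unchanged and Z drops by 1 — a proton has become a neutron (β⁺ emission or electron capture).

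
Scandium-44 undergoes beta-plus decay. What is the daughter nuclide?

Beta-plus decay: mass number changes by +0, atomic number by -1.
A: 44 = 44; Z: 21 − 1 = 20.
Z = 20 is calcium, so the daughter is calcium-44.

Ca-44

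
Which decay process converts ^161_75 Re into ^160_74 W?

proton emission

ΔA = 160 − 161 = -1; ΔZ = 74 − 75 = -1.
A drops by 1 and Z drops by 1 — a proton was emitted.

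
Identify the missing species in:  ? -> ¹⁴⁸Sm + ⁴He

Gd-152

Conserve mass number: A = 148 + 4, so A = 152.
Conserve atomic number: Z = 62 + 2, so Z = 64.
Z = 64 is gadolinium, so the species is ¹⁵²Gd.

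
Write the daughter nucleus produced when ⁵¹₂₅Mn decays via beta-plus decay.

Cr-51

Beta-plus decay: mass number changes by +0, atomic number by -1.
A: 51 = 51; Z: 25 − 1 = 24.
Z = 24 is chromium, so the daughter is ⁵¹₂₄Cr.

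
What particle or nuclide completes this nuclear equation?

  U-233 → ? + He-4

Th-229

Conserve mass number: 233 = A + 4, so A = 229.
Conserve atomic number: 92 = Z + 2, so Z = 90.
Z = 90 is thorium, so the species is Th-229.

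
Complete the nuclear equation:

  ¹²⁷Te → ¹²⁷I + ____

beta-minus particle

Conserve mass number: 127 = 127 + A, so A = 0.
Conserve atomic number: 52 = 53 + Z, so Z = -1.
A = 0 and Z = -1 is e⁻ — a beta-minus particle.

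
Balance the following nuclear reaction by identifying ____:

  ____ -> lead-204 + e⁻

Conserve mass number: A = 204 + 0, so A = 204.
Conserve atomic number: Z = 82 − 1, so Z = 81.
Z = 81 is thallium, so the species is thallium-204.

Tl-204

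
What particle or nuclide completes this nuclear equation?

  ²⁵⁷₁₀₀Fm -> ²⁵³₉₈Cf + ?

Conserve mass number: 257 = 253 + A, so A = 4.
Conserve atomic number: 100 = 98 + Z, so Z = 2.
A = 4 and Z = 2 is ⁴₂He — an alpha particle.

alpha particle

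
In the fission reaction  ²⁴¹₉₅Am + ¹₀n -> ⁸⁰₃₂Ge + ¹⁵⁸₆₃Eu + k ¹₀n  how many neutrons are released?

4

Conserve mass number: 242 = 80 + 158 + k, so k = 242 − 238 = 4.
Check atomic number: 95 = 32 + 63 + 0 = 95. ✓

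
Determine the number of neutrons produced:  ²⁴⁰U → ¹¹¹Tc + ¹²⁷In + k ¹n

Conserve mass number: 240 = 111 + 127 + k, so k = 240 − 238 = 2.
Check atomic number: 92 = 43 + 49 + 0 = 92. ✓

2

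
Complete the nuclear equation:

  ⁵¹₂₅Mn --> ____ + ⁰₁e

Conserve mass number: 51 = A + 0, so A = 51.
Conserve atomic number: 25 = Z + 1, so Z = 24.
Z = 24 is chromium, so the species is ⁵¹₂₄Cr.

Cr-51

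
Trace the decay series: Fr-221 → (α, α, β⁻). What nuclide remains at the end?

Po-213

Start: (A, Z) = (221, 87).
After α: (217, 85).
After α: (213, 83).
After β⁻: (213, 84).
Z = 84 is polonium.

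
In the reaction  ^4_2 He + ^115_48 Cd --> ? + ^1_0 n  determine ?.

Sn-118

Conserve mass number: 4 + 115 = A + 1, so A = 118.
Conserve atomic number: 2 + 48 = Z + 0, so Z = 50.
Z = 50 is tin, so the species is ^118_50 Sn.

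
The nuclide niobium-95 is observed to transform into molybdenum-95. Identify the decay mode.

ΔA = 95 − 95 = 0; ΔZ = 42 − 41 = +1.
A is unchanged and Z rises by 1 — a neutron has become a proton (β⁻ decay).

beta-minus decay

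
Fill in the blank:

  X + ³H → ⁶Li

He-3

Conserve mass number: A + 3 = 6, so A = 3.
Conserve atomic number: Z + 1 = 3, so Z = 2.
Z = 2 is helium, so the species is ³He.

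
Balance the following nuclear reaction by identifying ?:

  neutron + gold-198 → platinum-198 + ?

proton

Conserve mass number: 1 + 198 = 198 + A, so A = 1.
Conserve atomic number: 0 + 79 = 78 + Z, so Z = 1.
A = 1 and Z = 1 is hydrogen-1 — a proton.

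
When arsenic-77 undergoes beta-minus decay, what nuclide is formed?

Beta-minus decay: mass number changes by +0, atomic number by +1.
A: 77 = 77; Z: 33 + 1 = 34.
Z = 34 is selenium, so the daughter is selenium-77.

Se-77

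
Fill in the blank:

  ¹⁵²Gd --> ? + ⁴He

Sm-148

Conserve mass number: 152 = A + 4, so A = 148.
Conserve atomic number: 64 = Z + 2, so Z = 62.
Z = 62 is samarium, so the species is ¹⁴⁸Sm.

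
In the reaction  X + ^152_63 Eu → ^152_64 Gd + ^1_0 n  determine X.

proton

Conserve mass number: A + 152 = 152 + 1, so A = 1.
Conserve atomic number: Z + 63 = 64 + 0, so Z = 1.
A = 1 and Z = 1 is ^1_1 H — a proton.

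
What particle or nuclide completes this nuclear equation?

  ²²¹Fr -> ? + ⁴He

At-217

Conserve mass number: 221 = A + 4, so A = 217.
Conserve atomic number: 87 = Z + 2, so Z = 85.
Z = 85 is astatine, so the species is ²¹⁷At.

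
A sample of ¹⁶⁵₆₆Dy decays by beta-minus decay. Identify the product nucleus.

Beta-minus decay: mass number changes by +0, atomic number by +1.
A: 165 = 165; Z: 66 + 1 = 67.
Z = 67 is holmium, so the daughter is ¹⁶⁵₆₇Ho.

Ho-165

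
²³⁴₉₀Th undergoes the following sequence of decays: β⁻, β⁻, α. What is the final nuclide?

Start: (A, Z) = (234, 90).
After β⁻: (234, 91).
After β⁻: (234, 92).
After α: (230, 90).
Z = 90 is thorium.

Th-230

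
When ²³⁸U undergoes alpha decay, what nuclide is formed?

Alpha decay: mass number changes by -4, atomic number by -2.
A: 238 − 4 = 234; Z: 92 − 2 = 90.
Z = 90 is thorium, so the daughter is ²³⁴Th.

Th-234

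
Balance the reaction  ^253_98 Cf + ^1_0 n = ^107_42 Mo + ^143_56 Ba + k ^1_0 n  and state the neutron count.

Conserve mass number: 254 = 107 + 143 + k, so k = 254 − 250 = 4.
Check atomic number: 98 = 42 + 56 + 0 = 98. ✓

4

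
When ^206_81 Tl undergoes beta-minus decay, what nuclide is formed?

Pb-206

Beta-minus decay: mass number changes by +0, atomic number by +1.
A: 206 = 206; Z: 81 + 1 = 82.
Z = 82 is lead, so the daughter is ^206_82 Pb.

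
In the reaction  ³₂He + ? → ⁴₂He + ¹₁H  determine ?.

deuteron

Conserve mass number: 3 + A = 4 + 1, so A = 2.
Conserve atomic number: 2 + Z = 2 + 1, so Z = 1.
A = 2 and Z = 1 is ²₁H — a deuteron.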